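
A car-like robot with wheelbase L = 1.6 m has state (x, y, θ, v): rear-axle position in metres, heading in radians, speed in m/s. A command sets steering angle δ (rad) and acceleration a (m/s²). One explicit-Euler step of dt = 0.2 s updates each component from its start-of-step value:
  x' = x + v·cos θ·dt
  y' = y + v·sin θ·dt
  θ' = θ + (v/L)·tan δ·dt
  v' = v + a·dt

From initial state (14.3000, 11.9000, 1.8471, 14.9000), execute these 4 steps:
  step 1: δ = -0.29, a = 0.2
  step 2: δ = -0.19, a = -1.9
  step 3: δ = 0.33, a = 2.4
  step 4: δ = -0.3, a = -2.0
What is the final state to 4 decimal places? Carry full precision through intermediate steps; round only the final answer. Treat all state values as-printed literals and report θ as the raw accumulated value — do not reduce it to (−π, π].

after step 1 (δ=-0.29, a=0.2): (13.487052, 14.766970, 1.291306, 14.940000)
after step 2 (δ=-0.19, a=-1.9): (14.311338, 17.639024, 0.932149, 14.560000)
after step 3 (δ=0.33, a=2.4): (16.047211, 19.977077, 1.555544, 15.040000)
after step 4 (δ=-0.3, a=-2.0): (16.093087, 22.984727, 0.973992, 14.640000)

(16.0931, 22.9847, 0.9740, 14.6400)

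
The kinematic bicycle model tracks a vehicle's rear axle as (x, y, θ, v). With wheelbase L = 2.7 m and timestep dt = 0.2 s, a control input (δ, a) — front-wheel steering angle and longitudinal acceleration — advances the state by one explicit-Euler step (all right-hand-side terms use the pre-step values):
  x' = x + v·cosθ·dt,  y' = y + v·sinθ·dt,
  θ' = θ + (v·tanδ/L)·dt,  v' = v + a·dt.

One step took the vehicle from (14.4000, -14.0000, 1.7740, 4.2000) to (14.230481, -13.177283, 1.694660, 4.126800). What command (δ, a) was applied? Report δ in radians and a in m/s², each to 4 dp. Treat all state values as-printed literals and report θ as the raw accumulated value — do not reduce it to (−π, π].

δ = -0.2497, a = -0.3660

a = (v'−v)/dt = (-0.073200)/0.2 = -0.3660
Δθ = θ'−θ = -0.079340;  (v·dt/L) = 4.2000·0.2/2.7 = 0.311111
tan δ = Δθ·L/(v·dt) = -0.255021  →  δ = -0.2497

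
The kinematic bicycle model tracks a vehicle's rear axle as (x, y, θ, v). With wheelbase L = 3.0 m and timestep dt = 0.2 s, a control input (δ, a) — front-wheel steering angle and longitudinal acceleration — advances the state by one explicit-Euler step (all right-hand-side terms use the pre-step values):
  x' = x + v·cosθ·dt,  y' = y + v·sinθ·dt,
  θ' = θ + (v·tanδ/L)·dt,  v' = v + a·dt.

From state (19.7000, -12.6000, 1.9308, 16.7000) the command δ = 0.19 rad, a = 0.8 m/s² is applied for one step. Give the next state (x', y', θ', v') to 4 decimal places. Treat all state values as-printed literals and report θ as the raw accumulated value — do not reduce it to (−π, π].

(18.5234, -9.4741, 2.1449, 16.8600)

x' = 19.7000 + 16.7000·cos(1.9308)·0.2 = 18.5234
y' = -12.6000 + 16.7000·sin(1.9308)·0.2 = -9.4741
θ' = 1.9308 + (16.7000/3.0)·tan(0.19)·0.2 = 2.1449
v' = 16.7000 + 0.8000·0.2 = 16.8600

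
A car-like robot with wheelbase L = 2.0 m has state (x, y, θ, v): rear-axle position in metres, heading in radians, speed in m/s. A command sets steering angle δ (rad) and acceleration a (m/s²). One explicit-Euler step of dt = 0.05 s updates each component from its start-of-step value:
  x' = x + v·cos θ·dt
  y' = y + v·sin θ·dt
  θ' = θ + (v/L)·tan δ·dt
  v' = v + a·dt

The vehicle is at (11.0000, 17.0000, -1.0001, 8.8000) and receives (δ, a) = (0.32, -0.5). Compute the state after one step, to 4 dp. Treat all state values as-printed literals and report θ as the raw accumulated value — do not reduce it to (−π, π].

x' = 11.0000 + 8.8000·cos(-1.0001)·0.05 = 11.2377
y' = 17.0000 + 8.8000·sin(-1.0001)·0.05 = 16.6297
θ' = -1.0001 + (8.8000/2.0)·tan(0.32)·0.05 = -0.9272
v' = 8.8000 − 0.5000·0.05 = 8.7750

(11.2377, 16.6297, -0.9272, 8.7750)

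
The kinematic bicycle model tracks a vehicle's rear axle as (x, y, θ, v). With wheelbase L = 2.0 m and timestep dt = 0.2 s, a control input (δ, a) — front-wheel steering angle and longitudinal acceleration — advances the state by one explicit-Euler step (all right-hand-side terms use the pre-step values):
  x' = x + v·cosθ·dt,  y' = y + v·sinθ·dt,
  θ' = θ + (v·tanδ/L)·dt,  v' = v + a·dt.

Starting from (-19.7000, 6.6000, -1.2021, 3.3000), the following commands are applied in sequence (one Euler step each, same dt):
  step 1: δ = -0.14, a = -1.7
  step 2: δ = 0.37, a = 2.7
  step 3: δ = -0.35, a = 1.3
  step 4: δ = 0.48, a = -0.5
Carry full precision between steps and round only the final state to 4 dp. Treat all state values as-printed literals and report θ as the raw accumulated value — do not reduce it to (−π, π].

after step 1 (δ=-0.14, a=-1.7): (-19.462136, 5.984353, -1.248604, 2.960000)
after step 2 (δ=0.37, a=2.7): (-19.274681, 5.422816, -1.133797, 3.500000)
after step 3 (δ=-0.35, a=1.3): (-18.978425, 4.788598, -1.261557, 3.760000)
after step 4 (δ=0.48, a=-0.5): (-18.749566, 4.072269, -1.065807, 3.660000)

(-18.7496, 4.0723, -1.0658, 3.6600)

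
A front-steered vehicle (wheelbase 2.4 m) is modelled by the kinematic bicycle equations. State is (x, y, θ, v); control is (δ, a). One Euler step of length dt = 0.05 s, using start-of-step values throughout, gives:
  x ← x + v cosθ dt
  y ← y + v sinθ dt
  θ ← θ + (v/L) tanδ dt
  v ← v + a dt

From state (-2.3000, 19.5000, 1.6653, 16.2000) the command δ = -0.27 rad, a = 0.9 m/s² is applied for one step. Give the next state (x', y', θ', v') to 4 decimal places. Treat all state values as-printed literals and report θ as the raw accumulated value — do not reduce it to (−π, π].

x' = -2.3000 + 16.2000·cos(1.6653)·0.05 = -2.3764
y' = 19.5000 + 16.2000·sin(1.6653)·0.05 = 20.3064
θ' = 1.6653 + (16.2000/2.4)·tan(-0.27)·0.05 = 1.5719
v' = 16.2000 + 0.9000·0.05 = 16.2450

(-2.3764, 20.3064, 1.5719, 16.2450)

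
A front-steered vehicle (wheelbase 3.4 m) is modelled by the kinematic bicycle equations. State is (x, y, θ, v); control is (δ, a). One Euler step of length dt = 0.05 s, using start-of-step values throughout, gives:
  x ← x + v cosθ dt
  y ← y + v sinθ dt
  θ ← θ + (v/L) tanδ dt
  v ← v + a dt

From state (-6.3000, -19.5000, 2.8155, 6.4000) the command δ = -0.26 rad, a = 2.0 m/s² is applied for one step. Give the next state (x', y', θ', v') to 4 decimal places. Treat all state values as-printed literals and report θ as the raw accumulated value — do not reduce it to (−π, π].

(-6.6031, -19.3975, 2.7905, 6.5000)

x' = -6.3000 + 6.4000·cos(2.8155)·0.05 = -6.6031
y' = -19.5000 + 6.4000·sin(2.8155)·0.05 = -19.3975
θ' = 2.8155 + (6.4000/3.4)·tan(-0.26)·0.05 = 2.7905
v' = 6.4000 + 2.0000·0.05 = 6.5000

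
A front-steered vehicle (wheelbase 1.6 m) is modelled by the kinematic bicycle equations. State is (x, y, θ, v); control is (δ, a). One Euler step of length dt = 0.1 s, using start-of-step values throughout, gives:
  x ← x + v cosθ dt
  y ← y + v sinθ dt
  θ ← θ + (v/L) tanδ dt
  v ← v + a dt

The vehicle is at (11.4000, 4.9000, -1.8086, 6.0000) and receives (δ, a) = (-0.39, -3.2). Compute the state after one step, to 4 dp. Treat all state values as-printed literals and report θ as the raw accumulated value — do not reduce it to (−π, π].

x' = 11.4000 + 6.0000·cos(-1.8086)·0.1 = 11.2587
y' = 4.9000 + 6.0000·sin(-1.8086)·0.1 = 4.3169
θ' = -1.8086 + (6.0000/1.6)·tan(-0.39)·0.1 = -1.9627
v' = 6.0000 − 3.2000·0.1 = 5.6800

(11.2587, 4.3169, -1.9627, 5.6800)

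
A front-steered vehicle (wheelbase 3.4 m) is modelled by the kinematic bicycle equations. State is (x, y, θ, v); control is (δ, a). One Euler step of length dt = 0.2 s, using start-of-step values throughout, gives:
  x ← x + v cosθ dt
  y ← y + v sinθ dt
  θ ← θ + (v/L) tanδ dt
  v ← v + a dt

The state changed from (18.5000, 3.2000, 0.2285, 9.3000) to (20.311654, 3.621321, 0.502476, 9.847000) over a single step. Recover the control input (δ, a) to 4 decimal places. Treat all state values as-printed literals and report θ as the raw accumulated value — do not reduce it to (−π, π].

δ = 0.4643, a = 2.7350

a = (v'−v)/dt = (0.547000)/0.2 = 2.7350
Δθ = θ'−θ = 0.273976;  (v·dt/L) = 9.3000·0.2/3.4 = 0.547059
tan δ = Δθ·L/(v·dt) = 0.500816  →  δ = 0.4643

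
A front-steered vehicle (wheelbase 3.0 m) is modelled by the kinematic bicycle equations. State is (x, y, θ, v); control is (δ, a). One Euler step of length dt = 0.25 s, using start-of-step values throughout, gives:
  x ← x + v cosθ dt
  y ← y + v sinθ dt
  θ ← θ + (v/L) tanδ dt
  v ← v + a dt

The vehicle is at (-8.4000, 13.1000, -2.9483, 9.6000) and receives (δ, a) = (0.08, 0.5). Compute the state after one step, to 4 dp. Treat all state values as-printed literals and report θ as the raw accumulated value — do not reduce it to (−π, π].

(-10.7553, 12.6390, -2.8842, 9.7250)

x' = -8.4000 + 9.6000·cos(-2.9483)·0.25 = -10.7553
y' = 13.1000 + 9.6000·sin(-2.9483)·0.25 = 12.6390
θ' = -2.9483 + (9.6000/3.0)·tan(0.08)·0.25 = -2.8842
v' = 9.6000 + 0.5000·0.25 = 9.7250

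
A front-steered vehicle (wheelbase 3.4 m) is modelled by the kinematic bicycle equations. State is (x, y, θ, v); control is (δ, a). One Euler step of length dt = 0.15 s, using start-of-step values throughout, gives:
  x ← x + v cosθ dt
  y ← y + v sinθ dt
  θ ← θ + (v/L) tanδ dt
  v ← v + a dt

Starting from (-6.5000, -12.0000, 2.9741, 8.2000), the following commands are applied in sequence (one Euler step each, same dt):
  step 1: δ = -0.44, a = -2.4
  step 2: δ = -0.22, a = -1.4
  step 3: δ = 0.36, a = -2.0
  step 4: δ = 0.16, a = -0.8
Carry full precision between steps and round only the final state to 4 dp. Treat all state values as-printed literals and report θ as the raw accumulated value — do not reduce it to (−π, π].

after step 1 (δ=-0.44, a=-2.4): (-7.712787, -11.794946, 2.803788, 7.840000)
after step 2 (δ=-0.22, a=-1.4): (-8.822325, -11.405200, 2.726442, 7.630000)
after step 3 (δ=0.36, a=-2.0): (-9.869606, -10.943592, 2.853146, 7.330000)
after step 4 (δ=0.16, a=-0.8): (-10.923683, -10.630824, 2.905333, 7.210000)

(-10.9237, -10.6308, 2.9053, 7.2100)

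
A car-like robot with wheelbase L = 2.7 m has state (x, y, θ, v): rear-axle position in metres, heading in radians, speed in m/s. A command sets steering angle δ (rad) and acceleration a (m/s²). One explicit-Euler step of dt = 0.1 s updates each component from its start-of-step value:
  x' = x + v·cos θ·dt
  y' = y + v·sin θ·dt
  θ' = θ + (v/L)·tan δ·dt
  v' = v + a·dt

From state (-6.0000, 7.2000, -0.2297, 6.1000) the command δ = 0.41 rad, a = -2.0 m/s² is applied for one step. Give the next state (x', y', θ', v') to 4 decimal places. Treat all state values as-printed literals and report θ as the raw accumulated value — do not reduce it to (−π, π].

x' = -6.0000 + 6.1000·cos(-0.2297)·0.1 = -5.4060
y' = 7.2000 + 6.1000·sin(-0.2297)·0.1 = 7.0611
θ' = -0.2297 + (6.1000/2.7)·tan(0.41)·0.1 = -0.1315
v' = 6.1000 − 2.0000·0.1 = 5.9000

(-5.4060, 7.0611, -0.1315, 5.9000)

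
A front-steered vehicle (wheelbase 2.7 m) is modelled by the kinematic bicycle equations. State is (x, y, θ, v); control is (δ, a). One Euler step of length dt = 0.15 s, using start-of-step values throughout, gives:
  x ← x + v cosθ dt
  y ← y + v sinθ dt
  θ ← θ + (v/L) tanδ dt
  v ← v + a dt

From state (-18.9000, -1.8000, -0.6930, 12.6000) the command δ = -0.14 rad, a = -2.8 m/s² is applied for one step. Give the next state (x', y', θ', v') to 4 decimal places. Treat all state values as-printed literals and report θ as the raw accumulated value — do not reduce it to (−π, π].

(-17.4460, -3.0074, -0.7916, 12.1800)

x' = -18.9000 + 12.6000·cos(-0.6930)·0.15 = -17.4460
y' = -1.8000 + 12.6000·sin(-0.6930)·0.15 = -3.0074
θ' = -0.6930 + (12.6000/2.7)·tan(-0.14)·0.15 = -0.7916
v' = 12.6000 − 2.8000·0.15 = 12.1800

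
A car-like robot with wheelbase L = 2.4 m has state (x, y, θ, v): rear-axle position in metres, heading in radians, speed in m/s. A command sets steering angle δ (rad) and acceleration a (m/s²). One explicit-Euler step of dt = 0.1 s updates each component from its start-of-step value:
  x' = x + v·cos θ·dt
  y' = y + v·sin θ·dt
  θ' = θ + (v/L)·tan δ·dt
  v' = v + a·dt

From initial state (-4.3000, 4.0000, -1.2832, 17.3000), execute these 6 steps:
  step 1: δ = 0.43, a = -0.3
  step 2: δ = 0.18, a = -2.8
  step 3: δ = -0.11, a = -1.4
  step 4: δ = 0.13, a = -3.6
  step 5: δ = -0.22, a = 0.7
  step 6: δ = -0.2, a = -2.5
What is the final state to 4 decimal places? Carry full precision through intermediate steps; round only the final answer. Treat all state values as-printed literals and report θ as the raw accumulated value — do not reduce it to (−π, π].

(1.4829, -4.1806, -1.1016, 16.3100)

after step 1 (δ=0.43, a=-0.3): (-3.809289, 2.341054, -0.952611, 17.270000)
after step 2 (δ=0.18, a=-2.8): (-2.808393, 0.933667, -0.821668, 16.990000)
after step 3 (δ=-0.11, a=-1.4): (-1.651373, -0.310482, -0.899855, 16.850000)
after step 4 (δ=0.13, a=-3.6): (-0.603769, -1.630235, -0.808066, 16.490000)
after step 5 (δ=-0.22, a=0.7): (0.535521, -2.822384, -0.961712, 16.560000)
after step 6 (δ=-0.2, a=-2.5): (1.482947, -4.180589, -1.101581, 16.310000)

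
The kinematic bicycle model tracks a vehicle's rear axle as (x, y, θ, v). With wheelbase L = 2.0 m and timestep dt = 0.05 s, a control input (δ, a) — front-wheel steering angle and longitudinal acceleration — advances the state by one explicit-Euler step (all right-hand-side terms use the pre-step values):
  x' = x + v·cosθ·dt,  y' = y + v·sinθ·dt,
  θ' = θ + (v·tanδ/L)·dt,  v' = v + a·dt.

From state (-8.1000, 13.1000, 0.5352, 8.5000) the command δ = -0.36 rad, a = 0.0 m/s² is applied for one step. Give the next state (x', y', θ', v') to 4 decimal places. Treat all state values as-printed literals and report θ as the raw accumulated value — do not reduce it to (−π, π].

(-7.7344, 13.3168, 0.4552, 8.5000)

x' = -8.1000 + 8.5000·cos(0.5352)·0.05 = -7.7344
y' = 13.1000 + 8.5000·sin(0.5352)·0.05 = 13.3168
θ' = 0.5352 + (8.5000/2.0)·tan(-0.36)·0.05 = 0.4552
v' = 8.5000 + 0.0000·0.05 = 8.5000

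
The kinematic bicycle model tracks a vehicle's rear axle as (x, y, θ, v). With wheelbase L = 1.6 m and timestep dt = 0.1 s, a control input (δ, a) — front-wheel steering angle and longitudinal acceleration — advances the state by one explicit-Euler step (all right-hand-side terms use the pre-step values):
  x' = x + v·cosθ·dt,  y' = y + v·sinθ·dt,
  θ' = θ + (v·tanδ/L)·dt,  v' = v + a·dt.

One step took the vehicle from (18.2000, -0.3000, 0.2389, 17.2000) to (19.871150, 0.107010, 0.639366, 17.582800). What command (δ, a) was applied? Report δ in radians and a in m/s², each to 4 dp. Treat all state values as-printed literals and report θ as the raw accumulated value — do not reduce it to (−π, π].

a = (v'−v)/dt = (0.382800)/0.1 = 3.8280
Δθ = θ'−θ = 0.400466;  (v·dt/L) = 17.2000·0.1/1.6 = 1.075000
tan δ = Δθ·L/(v·dt) = 0.372527  →  δ = 0.3566

δ = 0.3566, a = 3.8280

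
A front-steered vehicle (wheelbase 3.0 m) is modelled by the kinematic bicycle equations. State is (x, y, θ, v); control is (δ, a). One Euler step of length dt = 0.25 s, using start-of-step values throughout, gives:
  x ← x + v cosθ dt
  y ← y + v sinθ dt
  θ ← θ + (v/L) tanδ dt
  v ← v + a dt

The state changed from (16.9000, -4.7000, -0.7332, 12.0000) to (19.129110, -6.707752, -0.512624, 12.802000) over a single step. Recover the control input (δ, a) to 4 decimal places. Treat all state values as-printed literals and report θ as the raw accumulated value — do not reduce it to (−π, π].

a = (v'−v)/dt = (0.802000)/0.25 = 3.2080
Δθ = θ'−θ = 0.220576;  (v·dt/L) = 12.0000·0.25/3.0 = 1.000000
tan δ = Δθ·L/(v·dt) = 0.220576  →  δ = 0.2171

δ = 0.2171, a = 3.2080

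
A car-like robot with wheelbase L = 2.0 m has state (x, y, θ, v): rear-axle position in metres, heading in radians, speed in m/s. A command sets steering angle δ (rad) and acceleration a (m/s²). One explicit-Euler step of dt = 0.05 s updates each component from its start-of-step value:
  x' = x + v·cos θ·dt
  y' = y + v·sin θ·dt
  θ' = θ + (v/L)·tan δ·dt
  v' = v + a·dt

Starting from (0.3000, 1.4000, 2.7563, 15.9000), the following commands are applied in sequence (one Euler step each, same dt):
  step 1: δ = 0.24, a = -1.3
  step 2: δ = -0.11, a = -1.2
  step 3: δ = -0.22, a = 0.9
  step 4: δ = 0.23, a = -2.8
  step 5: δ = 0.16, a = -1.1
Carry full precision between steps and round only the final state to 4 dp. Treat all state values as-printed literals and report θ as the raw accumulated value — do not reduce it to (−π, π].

(-3.4062, 2.7551, 2.8775, 15.6250)

after step 1 (δ=0.24, a=-1.3): (-0.436717, 1.698785, 2.853575, 15.835000)
after step 2 (δ=-0.11, a=-1.2): (-1.195854, 1.923683, 2.809852, 15.775000)
after step 3 (δ=-0.22, a=0.9): (-1.941599, 2.180571, 2.721662, 15.820000)
after step 4 (δ=0.23, a=-2.8): (-2.663875, 2.503059, 2.814266, 15.680000)
after step 5 (δ=0.16, a=-1.1): (-3.406249, 2.755125, 2.877527, 15.625000)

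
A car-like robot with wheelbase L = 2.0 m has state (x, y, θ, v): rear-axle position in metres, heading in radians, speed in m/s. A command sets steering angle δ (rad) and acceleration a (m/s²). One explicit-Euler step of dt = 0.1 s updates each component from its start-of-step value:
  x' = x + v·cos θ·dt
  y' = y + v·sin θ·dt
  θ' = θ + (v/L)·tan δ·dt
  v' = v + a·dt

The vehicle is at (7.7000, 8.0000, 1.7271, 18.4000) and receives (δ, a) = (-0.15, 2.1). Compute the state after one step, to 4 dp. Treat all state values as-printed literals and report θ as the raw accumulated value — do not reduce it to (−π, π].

x' = 7.7000 + 18.4000·cos(1.7271)·0.1 = 7.4136
y' = 8.0000 + 18.4000·sin(1.7271)·0.1 = 9.8176
θ' = 1.7271 + (18.4000/2.0)·tan(-0.15)·0.1 = 1.5881
v' = 18.4000 + 2.1000·0.1 = 18.6100

(7.4136, 9.8176, 1.5881, 18.6100)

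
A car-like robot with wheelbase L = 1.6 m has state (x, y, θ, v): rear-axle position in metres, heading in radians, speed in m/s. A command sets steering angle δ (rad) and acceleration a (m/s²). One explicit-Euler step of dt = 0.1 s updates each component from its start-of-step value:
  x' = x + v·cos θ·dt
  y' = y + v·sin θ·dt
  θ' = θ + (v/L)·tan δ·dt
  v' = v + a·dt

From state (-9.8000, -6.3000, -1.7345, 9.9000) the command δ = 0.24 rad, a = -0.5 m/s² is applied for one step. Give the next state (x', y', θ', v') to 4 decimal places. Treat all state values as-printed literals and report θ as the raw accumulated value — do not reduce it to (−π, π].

(-9.9613, -7.2768, -1.5831, 9.8500)

x' = -9.8000 + 9.9000·cos(-1.7345)·0.1 = -9.9613
y' = -6.3000 + 9.9000·sin(-1.7345)·0.1 = -7.2768
θ' = -1.7345 + (9.9000/1.6)·tan(0.24)·0.1 = -1.5831
v' = 9.9000 − 0.5000·0.1 = 9.8500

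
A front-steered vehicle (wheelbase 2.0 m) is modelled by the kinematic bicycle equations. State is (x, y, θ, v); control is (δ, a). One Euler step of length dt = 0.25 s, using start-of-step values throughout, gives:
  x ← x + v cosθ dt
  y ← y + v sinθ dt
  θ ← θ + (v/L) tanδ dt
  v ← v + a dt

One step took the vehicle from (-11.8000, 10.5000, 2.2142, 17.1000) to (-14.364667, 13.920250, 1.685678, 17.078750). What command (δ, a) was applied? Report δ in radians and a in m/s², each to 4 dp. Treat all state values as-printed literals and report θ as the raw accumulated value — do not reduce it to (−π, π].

a = (v'−v)/dt = (-0.021250)/0.25 = -0.0850
Δθ = θ'−θ = -0.528522;  (v·dt/L) = 17.1000·0.25/2.0 = 2.137500
tan δ = Δθ·L/(v·dt) = -0.247262  →  δ = -0.2424

δ = -0.2424, a = -0.0850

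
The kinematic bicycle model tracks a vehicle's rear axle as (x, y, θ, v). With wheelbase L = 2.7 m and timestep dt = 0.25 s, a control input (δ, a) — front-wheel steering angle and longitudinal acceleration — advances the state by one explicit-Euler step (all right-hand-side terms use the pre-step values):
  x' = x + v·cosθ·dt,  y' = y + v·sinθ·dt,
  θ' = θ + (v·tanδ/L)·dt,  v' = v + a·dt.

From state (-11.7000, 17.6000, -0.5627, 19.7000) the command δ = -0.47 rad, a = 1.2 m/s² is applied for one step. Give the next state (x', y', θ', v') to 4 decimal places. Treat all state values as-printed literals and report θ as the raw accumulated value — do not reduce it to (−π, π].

x' = -11.7000 + 19.7000·cos(-0.5627)·0.25 = -7.5343
y' = 17.6000 + 19.7000·sin(-0.5627)·0.25 = 14.9727
θ' = -0.5627 + (19.7000/2.7)·tan(-0.47)·0.25 = -1.4893
v' = 19.7000 + 1.2000·0.25 = 20.0000

(-7.5343, 14.9727, -1.4893, 20.0000)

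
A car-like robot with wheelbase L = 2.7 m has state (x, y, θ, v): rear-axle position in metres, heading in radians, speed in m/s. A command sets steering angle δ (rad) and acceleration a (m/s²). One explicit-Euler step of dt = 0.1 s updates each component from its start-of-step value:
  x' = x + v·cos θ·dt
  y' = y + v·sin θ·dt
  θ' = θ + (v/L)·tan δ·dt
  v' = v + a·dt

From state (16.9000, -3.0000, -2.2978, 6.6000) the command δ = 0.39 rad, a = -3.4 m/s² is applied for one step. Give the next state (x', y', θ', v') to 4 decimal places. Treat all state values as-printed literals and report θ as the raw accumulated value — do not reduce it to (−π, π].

x' = 16.9000 + 6.6000·cos(-2.2978)·0.1 = 16.4613
y' = -3.0000 + 6.6000·sin(-2.2978)·0.1 = -3.4931
θ' = -2.2978 + (6.6000/2.7)·tan(0.39)·0.1 = -2.1973
v' = 6.6000 − 3.4000·0.1 = 6.2600

(16.4613, -3.4931, -2.1973, 6.2600)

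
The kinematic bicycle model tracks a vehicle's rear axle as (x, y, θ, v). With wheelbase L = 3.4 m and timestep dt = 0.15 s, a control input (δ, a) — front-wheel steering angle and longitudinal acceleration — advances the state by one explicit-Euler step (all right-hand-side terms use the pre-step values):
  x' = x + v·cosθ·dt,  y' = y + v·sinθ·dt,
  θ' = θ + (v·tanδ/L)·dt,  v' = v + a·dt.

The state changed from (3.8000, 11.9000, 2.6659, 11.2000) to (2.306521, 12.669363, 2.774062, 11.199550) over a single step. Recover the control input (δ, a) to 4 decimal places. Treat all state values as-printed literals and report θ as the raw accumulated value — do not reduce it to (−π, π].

δ = 0.2155, a = -0.0030

a = (v'−v)/dt = (-0.000450)/0.15 = -0.0030
Δθ = θ'−θ = 0.108162;  (v·dt/L) = 11.2000·0.15/3.4 = 0.494118
tan δ = Δθ·L/(v·dt) = 0.218899  →  δ = 0.2155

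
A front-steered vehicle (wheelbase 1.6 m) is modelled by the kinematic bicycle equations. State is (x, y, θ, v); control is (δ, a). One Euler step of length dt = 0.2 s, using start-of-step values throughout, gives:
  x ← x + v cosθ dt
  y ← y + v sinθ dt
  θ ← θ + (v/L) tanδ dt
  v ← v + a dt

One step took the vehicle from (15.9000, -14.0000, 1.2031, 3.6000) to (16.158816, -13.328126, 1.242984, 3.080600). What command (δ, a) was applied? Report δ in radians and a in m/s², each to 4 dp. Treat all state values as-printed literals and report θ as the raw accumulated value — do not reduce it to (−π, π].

a = (v'−v)/dt = (-0.519400)/0.2 = -2.5970
Δθ = θ'−θ = 0.039884;  (v·dt/L) = 3.6000·0.2/1.6 = 0.450000
tan δ = Δθ·L/(v·dt) = 0.088631  →  δ = 0.0884

δ = 0.0884, a = -2.5970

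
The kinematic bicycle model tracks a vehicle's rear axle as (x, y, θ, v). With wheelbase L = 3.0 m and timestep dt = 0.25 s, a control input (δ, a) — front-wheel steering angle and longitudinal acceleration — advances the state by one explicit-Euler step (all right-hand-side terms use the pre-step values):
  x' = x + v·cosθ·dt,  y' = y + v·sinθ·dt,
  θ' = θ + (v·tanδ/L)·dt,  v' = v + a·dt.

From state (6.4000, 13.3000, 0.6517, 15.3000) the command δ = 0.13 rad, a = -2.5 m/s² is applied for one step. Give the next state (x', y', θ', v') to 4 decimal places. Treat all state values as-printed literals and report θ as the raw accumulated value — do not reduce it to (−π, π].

(9.4411, 15.6200, 0.8184, 14.6750)

x' = 6.4000 + 15.3000·cos(0.6517)·0.25 = 9.4411
y' = 13.3000 + 15.3000·sin(0.6517)·0.25 = 15.6200
θ' = 0.6517 + (15.3000/3.0)·tan(0.13)·0.25 = 0.8184
v' = 15.3000 − 2.5000·0.25 = 14.6750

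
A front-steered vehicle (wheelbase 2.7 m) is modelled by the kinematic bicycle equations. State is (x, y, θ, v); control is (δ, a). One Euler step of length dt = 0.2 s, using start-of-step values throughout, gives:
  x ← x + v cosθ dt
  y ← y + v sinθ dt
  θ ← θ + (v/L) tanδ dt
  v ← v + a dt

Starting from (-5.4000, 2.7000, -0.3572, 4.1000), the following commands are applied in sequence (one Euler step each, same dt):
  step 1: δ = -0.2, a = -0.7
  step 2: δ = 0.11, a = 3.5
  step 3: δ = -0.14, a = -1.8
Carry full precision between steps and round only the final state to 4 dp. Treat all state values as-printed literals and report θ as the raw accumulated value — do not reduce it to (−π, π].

after step 1 (δ=-0.2, a=-0.7): (-4.631759, 2.413285, -0.418764, 3.960000)
after step 2 (δ=0.11, a=3.5): (-3.908194, 2.091233, -0.386366, 4.660000)
after step 3 (δ=-0.14, a=-1.8): (-3.044897, 1.740032, -0.435010, 4.300000)

(-3.0449, 1.7400, -0.4350, 4.3000)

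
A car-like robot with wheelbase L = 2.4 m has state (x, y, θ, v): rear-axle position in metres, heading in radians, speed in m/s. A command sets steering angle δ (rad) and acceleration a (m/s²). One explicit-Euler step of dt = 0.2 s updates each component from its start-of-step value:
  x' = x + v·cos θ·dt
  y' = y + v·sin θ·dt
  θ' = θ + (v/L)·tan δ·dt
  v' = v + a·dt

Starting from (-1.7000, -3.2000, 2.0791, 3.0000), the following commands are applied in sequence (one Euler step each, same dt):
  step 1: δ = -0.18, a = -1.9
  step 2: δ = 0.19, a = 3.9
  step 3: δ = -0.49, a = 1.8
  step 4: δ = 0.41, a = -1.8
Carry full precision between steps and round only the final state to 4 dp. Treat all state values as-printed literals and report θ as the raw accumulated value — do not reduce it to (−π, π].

after step 1 (δ=-0.18, a=-1.9): (-1.992018, -2.675857, 2.033608, 2.620000)
after step 2 (δ=0.19, a=3.9): (-2.225966, -2.206982, 2.075597, 3.400000)
after step 3 (δ=-0.49, a=1.8): (-2.554836, -1.611797, 1.924471, 3.760000)
after step 4 (δ=0.41, a=-1.8): (-2.815289, -0.906341, 2.060655, 3.400000)

(-2.8153, -0.9063, 2.0607, 3.4000)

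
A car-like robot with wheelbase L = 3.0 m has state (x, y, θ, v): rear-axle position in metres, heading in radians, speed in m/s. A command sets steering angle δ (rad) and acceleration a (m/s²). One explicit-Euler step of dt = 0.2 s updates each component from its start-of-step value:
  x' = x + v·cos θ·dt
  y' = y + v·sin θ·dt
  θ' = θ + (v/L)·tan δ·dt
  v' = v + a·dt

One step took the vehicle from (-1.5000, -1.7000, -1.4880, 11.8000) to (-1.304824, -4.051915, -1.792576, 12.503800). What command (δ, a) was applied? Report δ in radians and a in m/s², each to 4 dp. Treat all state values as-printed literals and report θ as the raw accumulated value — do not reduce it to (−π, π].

a = (v'−v)/dt = (0.703800)/0.2 = 3.5190
Δθ = θ'−θ = -0.304576;  (v·dt/L) = 11.8000·0.2/3.0 = 0.786667
tan δ = Δθ·L/(v·dt) = -0.387173  →  δ = -0.3694

δ = -0.3694, a = 3.5190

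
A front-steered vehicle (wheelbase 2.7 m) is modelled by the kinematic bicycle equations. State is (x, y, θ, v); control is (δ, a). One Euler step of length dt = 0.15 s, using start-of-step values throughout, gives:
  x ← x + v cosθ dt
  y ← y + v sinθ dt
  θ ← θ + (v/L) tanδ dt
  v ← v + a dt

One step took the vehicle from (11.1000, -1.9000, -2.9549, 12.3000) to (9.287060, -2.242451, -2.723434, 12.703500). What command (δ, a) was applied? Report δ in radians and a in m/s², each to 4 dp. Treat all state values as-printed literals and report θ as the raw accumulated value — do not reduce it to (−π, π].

δ = 0.3266, a = 2.6900

a = (v'−v)/dt = (0.403500)/0.15 = 2.6900
Δθ = θ'−θ = 0.231466;  (v·dt/L) = 12.3000·0.15/2.7 = 0.683333
tan δ = Δθ·L/(v·dt) = 0.338731  →  δ = 0.3266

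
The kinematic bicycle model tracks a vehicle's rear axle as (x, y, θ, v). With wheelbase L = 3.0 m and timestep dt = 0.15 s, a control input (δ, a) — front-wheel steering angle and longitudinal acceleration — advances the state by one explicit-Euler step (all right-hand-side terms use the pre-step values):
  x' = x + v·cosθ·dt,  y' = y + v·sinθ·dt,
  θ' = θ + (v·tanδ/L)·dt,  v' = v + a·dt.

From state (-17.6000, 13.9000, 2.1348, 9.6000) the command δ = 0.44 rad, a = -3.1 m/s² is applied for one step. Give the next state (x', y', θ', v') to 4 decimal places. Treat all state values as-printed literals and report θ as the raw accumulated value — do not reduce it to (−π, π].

(-18.3698, 15.1170, 2.3608, 9.1350)

x' = -17.6000 + 9.6000·cos(2.1348)·0.15 = -18.3698
y' = 13.9000 + 9.6000·sin(2.1348)·0.15 = 15.1170
θ' = 2.1348 + (9.6000/3.0)·tan(0.44)·0.15 = 2.3608
v' = 9.6000 − 3.1000·0.15 = 9.1350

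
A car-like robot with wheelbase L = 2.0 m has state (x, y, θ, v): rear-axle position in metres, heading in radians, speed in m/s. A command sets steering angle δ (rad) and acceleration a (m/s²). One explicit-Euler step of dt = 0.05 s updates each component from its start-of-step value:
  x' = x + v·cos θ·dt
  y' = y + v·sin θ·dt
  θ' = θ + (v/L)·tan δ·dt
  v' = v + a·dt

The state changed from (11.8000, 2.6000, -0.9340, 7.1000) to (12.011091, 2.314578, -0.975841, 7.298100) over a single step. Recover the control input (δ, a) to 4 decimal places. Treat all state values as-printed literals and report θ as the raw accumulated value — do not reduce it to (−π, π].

a = (v'−v)/dt = (0.198100)/0.05 = 3.9620
Δθ = θ'−θ = -0.041841;  (v·dt/L) = 7.1000·0.05/2.0 = 0.177500
tan δ = Δθ·L/(v·dt) = -0.235724  →  δ = -0.2315

δ = -0.2315, a = 3.9620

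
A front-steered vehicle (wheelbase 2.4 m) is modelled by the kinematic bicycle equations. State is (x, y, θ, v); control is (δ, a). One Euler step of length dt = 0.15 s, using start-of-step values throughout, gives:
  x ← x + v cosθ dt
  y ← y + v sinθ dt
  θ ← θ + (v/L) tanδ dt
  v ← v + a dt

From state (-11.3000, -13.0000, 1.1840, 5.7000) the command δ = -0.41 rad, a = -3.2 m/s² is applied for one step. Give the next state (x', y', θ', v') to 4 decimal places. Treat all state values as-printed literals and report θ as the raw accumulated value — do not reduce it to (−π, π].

x' = -11.3000 + 5.7000·cos(1.1840)·0.15 = -10.9775
y' = -13.0000 + 5.7000·sin(1.1840)·0.15 = -12.2082
θ' = 1.1840 + (5.7000/2.4)·tan(-0.41)·0.15 = 1.0292
v' = 5.7000 − 3.2000·0.15 = 5.2200

(-10.9775, -12.2082, 1.0292, 5.2200)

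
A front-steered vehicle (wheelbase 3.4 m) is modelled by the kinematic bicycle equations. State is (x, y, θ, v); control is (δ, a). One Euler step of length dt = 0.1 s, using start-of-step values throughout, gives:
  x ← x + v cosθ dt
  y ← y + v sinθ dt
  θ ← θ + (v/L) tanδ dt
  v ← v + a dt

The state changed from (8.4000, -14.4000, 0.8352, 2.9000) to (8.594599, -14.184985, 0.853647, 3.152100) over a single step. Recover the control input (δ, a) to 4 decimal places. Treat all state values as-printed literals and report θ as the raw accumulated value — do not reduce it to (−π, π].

a = (v'−v)/dt = (0.252100)/0.1 = 2.5210
Δθ = θ'−θ = 0.018447;  (v·dt/L) = 2.9000·0.1/3.4 = 0.085294
tan δ = Δθ·L/(v·dt) = 0.216275  →  δ = 0.2130

δ = 0.2130, a = 2.5210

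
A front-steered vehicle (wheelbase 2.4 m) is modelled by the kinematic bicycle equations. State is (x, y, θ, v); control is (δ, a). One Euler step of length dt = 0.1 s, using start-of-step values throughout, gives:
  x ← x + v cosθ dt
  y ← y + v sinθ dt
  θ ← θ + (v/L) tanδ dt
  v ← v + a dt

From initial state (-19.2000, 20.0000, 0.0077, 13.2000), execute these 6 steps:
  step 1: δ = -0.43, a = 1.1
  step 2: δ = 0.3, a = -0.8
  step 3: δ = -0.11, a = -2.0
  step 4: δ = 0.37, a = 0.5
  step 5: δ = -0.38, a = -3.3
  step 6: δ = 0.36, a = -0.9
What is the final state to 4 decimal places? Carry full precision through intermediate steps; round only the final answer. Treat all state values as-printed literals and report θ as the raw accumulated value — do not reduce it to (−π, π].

(-11.4113, 19.3386, 0.0590, 12.6600)

after step 1 (δ=-0.43, a=1.1): (-17.880039, 20.010164, -0.244542, 13.310000)
after step 2 (δ=0.3, a=-0.8): (-16.588638, 19.687913, -0.072989, 13.230000)
after step 3 (δ=-0.11, a=-2.0): (-15.269161, 19.591435, -0.133872, 13.030000)
after step 4 (δ=0.37, a=0.5): (-13.977820, 19.417520, 0.076705, 13.080000)
after step 5 (δ=-0.38, a=-3.3): (-12.673666, 19.517752, -0.140975, 12.750000)
after step 6 (δ=0.36, a=-0.9): (-11.411314, 19.338604, 0.058989, 12.660000)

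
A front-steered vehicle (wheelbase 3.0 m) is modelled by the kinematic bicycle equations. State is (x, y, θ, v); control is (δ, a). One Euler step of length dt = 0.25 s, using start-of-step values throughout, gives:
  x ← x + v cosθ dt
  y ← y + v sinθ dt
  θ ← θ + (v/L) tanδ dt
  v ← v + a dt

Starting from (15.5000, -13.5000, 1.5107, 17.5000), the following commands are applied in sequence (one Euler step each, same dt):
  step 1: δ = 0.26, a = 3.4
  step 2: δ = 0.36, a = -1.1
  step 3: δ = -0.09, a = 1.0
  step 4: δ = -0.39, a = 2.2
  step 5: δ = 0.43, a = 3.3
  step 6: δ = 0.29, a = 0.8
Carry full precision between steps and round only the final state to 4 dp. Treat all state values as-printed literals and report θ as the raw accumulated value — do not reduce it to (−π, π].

after step 1 (δ=0.26, a=3.4): (15.762763, -9.132898, 1.898648, 18.350000)
after step 2 (δ=0.36, a=-1.1): (14.285543, -4.789745, 2.474231, 18.075000)
after step 3 (δ=-0.09, a=1.0): (10.736258, -1.993019, 2.338301, 18.325000)
after step 4 (δ=-0.39, a=2.2): (7.555305, 1.303857, 1.710586, 18.875000)
after step 5 (δ=0.43, a=3.3): (6.897819, 5.976577, 2.431959, 19.700000)
after step 6 (δ=0.29, a=0.8): (3.161712, 9.185492, 2.921853, 19.900000)

(3.1617, 9.1855, 2.9219, 19.9000)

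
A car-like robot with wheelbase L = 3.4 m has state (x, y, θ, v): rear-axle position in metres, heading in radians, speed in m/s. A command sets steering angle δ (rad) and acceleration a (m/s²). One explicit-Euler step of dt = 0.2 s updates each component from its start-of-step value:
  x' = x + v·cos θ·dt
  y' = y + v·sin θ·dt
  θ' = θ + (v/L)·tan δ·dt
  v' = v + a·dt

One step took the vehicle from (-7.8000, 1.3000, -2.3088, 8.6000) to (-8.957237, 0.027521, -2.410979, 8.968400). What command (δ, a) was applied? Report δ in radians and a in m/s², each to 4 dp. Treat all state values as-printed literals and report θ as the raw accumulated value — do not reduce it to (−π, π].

δ = -0.1993, a = 1.8420

a = (v'−v)/dt = (0.368400)/0.2 = 1.8420
Δθ = θ'−θ = -0.102179;  (v·dt/L) = 8.6000·0.2/3.4 = 0.505882
tan δ = Δθ·L/(v·dt) = -0.201982  →  δ = -0.1993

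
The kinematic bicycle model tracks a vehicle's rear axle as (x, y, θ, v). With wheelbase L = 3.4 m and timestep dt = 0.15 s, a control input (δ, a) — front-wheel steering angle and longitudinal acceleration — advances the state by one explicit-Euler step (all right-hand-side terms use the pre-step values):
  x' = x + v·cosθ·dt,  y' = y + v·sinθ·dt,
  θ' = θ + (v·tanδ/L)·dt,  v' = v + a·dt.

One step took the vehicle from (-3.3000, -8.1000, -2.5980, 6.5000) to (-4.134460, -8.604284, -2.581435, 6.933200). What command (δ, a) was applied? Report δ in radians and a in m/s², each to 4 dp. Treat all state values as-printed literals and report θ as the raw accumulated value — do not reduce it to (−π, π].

δ = 0.0577, a = 2.8880

a = (v'−v)/dt = (0.433200)/0.15 = 2.8880
Δθ = θ'−θ = 0.016565;  (v·dt/L) = 6.5000·0.15/3.4 = 0.286765
tan δ = Δθ·L/(v·dt) = 0.057765  →  δ = 0.0577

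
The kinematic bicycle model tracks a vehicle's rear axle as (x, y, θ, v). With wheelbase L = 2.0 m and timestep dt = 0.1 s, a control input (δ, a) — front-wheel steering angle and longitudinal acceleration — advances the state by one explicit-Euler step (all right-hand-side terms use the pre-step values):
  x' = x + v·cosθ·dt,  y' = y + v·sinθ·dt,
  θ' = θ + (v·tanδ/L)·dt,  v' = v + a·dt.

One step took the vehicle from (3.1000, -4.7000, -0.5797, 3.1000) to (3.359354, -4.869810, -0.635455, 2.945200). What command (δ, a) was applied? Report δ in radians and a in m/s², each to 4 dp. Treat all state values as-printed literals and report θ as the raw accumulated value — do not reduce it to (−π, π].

δ = -0.3453, a = -1.5480

a = (v'−v)/dt = (-0.154800)/0.1 = -1.5480
Δθ = θ'−θ = -0.055755;  (v·dt/L) = 3.1000·0.1/2.0 = 0.155000
tan δ = Δθ·L/(v·dt) = -0.359710  →  δ = -0.3453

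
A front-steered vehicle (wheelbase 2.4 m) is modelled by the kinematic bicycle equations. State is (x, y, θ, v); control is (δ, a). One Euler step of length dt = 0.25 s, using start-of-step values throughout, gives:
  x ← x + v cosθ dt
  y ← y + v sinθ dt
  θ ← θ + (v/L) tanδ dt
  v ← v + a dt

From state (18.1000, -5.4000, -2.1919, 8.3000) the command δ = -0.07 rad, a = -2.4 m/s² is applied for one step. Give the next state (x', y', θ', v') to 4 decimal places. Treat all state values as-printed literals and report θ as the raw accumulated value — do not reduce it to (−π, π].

(16.8925, -7.0875, -2.2525, 7.7000)

x' = 18.1000 + 8.3000·cos(-2.1919)·0.25 = 16.8925
y' = -5.4000 + 8.3000·sin(-2.1919)·0.25 = -7.0875
θ' = -2.1919 + (8.3000/2.4)·tan(-0.07)·0.25 = -2.2525
v' = 8.3000 − 2.4000·0.25 = 7.7000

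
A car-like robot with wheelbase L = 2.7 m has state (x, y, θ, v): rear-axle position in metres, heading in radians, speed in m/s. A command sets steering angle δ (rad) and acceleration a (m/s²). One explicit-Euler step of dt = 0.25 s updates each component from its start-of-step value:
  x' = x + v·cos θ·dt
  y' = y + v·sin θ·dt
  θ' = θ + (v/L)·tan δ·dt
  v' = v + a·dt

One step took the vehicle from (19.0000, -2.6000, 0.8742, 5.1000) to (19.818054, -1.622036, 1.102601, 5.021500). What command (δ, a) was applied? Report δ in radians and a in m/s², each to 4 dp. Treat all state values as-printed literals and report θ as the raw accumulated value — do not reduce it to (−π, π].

δ = 0.4505, a = -0.3140

a = (v'−v)/dt = (-0.078500)/0.25 = -0.3140
Δθ = θ'−θ = 0.228401;  (v·dt/L) = 5.1000·0.25/2.7 = 0.472222
tan δ = Δθ·L/(v·dt) = 0.483673  →  δ = 0.4505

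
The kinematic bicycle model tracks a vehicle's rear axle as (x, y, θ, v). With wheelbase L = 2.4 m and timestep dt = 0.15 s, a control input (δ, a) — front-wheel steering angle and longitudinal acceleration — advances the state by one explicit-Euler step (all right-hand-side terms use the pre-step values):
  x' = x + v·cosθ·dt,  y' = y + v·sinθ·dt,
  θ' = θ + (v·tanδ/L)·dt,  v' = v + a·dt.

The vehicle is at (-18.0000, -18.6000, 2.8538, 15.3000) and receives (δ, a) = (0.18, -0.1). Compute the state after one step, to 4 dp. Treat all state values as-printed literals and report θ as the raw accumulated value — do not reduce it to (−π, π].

x' = -18.0000 + 15.3000·cos(2.8538)·0.15 = -20.2006
y' = -18.6000 + 15.3000·sin(2.8538)·0.15 = -17.9486
θ' = 2.8538 + (15.3000/2.4)·tan(0.18)·0.15 = 3.0278
v' = 15.3000 − 0.1000·0.15 = 15.2850

(-20.2006, -17.9486, 3.0278, 15.2850)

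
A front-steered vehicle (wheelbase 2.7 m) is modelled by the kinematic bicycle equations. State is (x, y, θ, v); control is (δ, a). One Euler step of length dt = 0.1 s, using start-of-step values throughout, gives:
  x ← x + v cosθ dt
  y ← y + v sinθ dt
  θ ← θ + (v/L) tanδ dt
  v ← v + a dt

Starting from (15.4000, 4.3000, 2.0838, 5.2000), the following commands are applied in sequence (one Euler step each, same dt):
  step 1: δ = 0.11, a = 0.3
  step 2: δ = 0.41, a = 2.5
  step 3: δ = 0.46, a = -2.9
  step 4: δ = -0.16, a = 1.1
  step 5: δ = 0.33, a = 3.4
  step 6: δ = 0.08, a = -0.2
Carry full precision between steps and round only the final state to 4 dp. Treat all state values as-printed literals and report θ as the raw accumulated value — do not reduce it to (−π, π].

(13.4958, 6.8603, 2.3428, 5.6200)

after step 1 (δ=0.11, a=0.3): (15.144786, 4.753063, 2.105071, 5.230000)
after step 2 (δ=0.41, a=2.5): (14.878465, 5.203176, 2.189261, 5.480000)
after step 3 (δ=0.46, a=-2.9): (14.560743, 5.649670, 2.289818, 5.190000)
after step 4 (δ=-0.16, a=1.1): (14.218904, 6.040192, 2.258798, 5.300000)
after step 5 (δ=0.33, a=3.4): (13.882357, 6.449626, 2.326034, 5.640000)
after step 6 (δ=0.08, a=-0.2): (13.495757, 6.860279, 2.342781, 5.620000)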